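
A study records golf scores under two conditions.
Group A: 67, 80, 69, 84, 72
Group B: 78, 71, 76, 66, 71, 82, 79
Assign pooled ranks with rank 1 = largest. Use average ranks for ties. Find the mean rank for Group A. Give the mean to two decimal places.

Sorted (descending): 84, 82, 80, 79, 78, 76, 72, 71, 71, 69, 67, 66
The 2 values of 71 occupy positions 8–9 → average rank (8+9)/2 = 8.5.
Group A values → pooled ranks: 67→11, 80→3, 69→10, 84→1, 72→7
Mean rank = (11 + 3 + 10 + 1 + 7) / 5 = 6.40

6.40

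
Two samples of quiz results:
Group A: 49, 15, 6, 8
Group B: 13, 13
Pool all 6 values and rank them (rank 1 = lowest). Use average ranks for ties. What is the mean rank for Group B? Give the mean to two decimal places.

3.50

Sorted (ascending): 6, 8, 13, 13, 15, 49
The 2 values of 13 occupy positions 3–4 → average rank (3+4)/2 = 3.5.
Group B values → pooled ranks: 13→3.5, 13→3.5
Mean rank = (3.5 + 3.5) / 2 = 3.50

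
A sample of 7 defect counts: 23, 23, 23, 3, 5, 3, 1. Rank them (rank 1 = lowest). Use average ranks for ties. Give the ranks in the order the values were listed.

Sorted (ascending): 1, 3, 3, 5, 23, 23, 23
The 2 values of 3 occupy positions 2–3 → average rank (2+3)/2 = 2.5.
The 3 values of 23 occupy positions 5–7 → average rank 6.

6, 6, 6, 2.5, 4, 2.5, 1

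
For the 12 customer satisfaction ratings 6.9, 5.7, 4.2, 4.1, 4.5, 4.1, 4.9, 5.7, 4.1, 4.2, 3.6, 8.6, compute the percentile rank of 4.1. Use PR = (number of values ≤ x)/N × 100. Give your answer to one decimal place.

N = 12.
Strictly below 4.1: 1. Equal to 4.1: 3.
PR = 4/12 × 100 = 33.3

33.3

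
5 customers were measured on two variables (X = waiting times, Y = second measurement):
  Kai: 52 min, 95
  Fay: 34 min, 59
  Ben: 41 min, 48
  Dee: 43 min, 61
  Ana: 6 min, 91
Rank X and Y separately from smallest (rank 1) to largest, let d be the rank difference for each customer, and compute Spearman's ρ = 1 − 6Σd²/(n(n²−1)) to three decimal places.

0.300

Ranks of variable 1: 5, 2, 3, 4, 1
Ranks of variable 2: 5, 2, 1, 3, 4
d = r₁ − r₂: 0, 0, 2, 1, -3
d²: 0, 0, 4, 1, 9; Σd² = 14
ρ = 1 − 6·14/(5·24) = 1 − 84/120 = 0.300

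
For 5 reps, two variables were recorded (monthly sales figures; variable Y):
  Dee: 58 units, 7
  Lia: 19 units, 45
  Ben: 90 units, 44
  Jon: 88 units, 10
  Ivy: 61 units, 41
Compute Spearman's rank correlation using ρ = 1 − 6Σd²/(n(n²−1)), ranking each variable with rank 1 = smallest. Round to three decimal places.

Ranks of variable 1: 2, 1, 5, 4, 3
Ranks of variable 2: 1, 5, 4, 2, 3
d = r₁ − r₂: 1, -4, 1, 2, 0
d²: 1, 16, 1, 4, 0; Σd² = 22
ρ = 1 − 6·22/(5·24) = 1 − 132/120 = -0.100

-0.100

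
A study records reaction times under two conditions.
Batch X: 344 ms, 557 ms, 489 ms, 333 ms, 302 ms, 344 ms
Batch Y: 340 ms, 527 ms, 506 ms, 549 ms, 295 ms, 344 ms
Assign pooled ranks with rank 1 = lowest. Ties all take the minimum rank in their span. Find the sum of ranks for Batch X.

Sorted (ascending): 295, 302, 333, 340, 344, 344, 344, 489, 506, 527, 549, 557
The 3 values of 344 occupy positions 5–7 → each gets rank 5.
Batch X values → pooled ranks: 344→5, 557→12, 489→8, 333→3, 302→2, 344→5
Rank sum = 5 + 12 + 8 + 3 + 2 + 5 = 35

35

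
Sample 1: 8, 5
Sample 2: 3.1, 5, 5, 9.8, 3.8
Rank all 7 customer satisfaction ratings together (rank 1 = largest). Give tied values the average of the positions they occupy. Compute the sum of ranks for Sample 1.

Sorted (descending): 9.8, 8, 5, 5, 5, 3.8, 3.1
The 3 values of 5 occupy positions 3–5 → average rank 4.
Sample 1 values → pooled ranks: 8→2, 5→4
Rank sum = 2 + 4 = 6

6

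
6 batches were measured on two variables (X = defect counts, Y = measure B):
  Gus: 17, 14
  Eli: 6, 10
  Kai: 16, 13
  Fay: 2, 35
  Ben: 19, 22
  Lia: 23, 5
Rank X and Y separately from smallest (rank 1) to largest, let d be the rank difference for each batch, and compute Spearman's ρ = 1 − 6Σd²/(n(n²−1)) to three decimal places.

Ranks of variable 1: 4, 2, 3, 1, 5, 6
Ranks of variable 2: 4, 2, 3, 6, 5, 1
d = r₁ − r₂: 0, 0, 0, -5, 0, 5
d²: 0, 0, 0, 25, 0, 25; Σd² = 50
ρ = 1 − 6·50/(6·35) = 1 − 300/210 = -0.429

-0.429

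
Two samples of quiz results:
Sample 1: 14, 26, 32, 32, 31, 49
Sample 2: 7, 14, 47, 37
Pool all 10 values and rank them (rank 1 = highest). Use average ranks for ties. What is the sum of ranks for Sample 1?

Sorted (descending): 49, 47, 37, 32, 32, 31, 26, 14, 14, 7
The 2 values of 32 occupy positions 4–5 → average rank (4+5)/2 = 4.5.
The 2 values of 14 occupy positions 8–9 → average rank (8+9)/2 = 8.5.
Sample 1 values → pooled ranks: 14→8.5, 26→7, 32→4.5, 32→4.5, 31→6, 49→1
Rank sum = 8.5 + 7 + 4.5 + 4.5 + 6 + 1 = 31.5

31.5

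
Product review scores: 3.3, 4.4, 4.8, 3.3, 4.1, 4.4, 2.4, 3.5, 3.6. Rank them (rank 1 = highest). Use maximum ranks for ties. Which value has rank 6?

3.5

Sorted (descending): 4.8, 4.4, 4.4, 4.1, 3.6, 3.5, 3.3, 3.3, 2.4
The 2 values of 4.4 occupy positions 2–3 → each gets rank 3.
The 2 values of 3.3 occupy positions 7–8 → each gets rank 8.
Rank 6 → value 3.5.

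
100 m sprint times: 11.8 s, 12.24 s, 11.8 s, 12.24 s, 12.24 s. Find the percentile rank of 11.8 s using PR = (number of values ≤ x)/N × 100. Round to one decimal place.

40.0

N = 5.
Strictly below 11.8: 0. Equal to 11.8: 2.
PR = 2/5 × 100 = 40.0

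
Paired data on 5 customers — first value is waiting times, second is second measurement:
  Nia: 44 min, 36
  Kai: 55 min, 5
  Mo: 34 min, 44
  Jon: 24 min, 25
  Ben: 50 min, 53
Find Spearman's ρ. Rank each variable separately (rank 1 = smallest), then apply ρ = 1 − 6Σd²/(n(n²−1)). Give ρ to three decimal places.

Ranks of variable 1: 3, 5, 2, 1, 4
Ranks of variable 2: 3, 1, 4, 2, 5
d = r₁ − r₂: 0, 4, -2, -1, -1
d²: 0, 16, 4, 1, 1; Σd² = 22
ρ = 1 − 6·22/(5·24) = 1 − 132/120 = -0.100

-0.100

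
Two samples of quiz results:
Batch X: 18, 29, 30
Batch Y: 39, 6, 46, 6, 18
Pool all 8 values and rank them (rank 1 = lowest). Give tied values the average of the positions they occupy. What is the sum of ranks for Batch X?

14.5

Sorted (ascending): 6, 6, 18, 18, 29, 30, 39, 46
The 2 values of 6 occupy positions 1–2 → average rank (1+2)/2 = 1.5.
The 2 values of 18 occupy positions 3–4 → average rank (3+4)/2 = 3.5.
Batch X values → pooled ranks: 18→3.5, 29→5, 30→6
Rank sum = 3.5 + 5 + 6 = 14.5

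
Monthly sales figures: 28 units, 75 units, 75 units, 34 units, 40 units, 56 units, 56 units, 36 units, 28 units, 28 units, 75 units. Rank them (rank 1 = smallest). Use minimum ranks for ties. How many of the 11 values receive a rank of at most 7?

Sorted (ascending): 28, 28, 28, 34, 36, 40, 56, 56, 75, 75, 75
The 3 values of 28 occupy positions 1–3 → each gets rank 1.
The 2 values of 56 occupy positions 7–8 → each gets rank 7.
The 3 values of 75 occupy positions 9–11 → each gets rank 9.
Ranks ≤ 7: {1, 1, 1, 4, 5, 6, 7, 7} → 8 values.

8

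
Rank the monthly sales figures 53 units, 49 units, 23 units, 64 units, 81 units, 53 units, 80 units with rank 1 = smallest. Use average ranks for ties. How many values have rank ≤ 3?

2

Sorted (ascending): 23, 49, 53, 53, 64, 80, 81
The 2 values of 53 occupy positions 3–4 → average rank (3+4)/2 = 3.5.
Ranks ≤ 3: {1, 2} → 2 values.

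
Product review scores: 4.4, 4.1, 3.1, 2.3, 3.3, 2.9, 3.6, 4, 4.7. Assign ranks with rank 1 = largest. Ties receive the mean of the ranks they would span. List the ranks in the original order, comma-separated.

Sorted (descending): 4.7, 4.4, 4.1, 4, 3.6, 3.3, 3.1, 2.9, 2.3
No ties — each value takes its position as its rank.

2, 3, 7, 9, 6, 8, 5, 4, 1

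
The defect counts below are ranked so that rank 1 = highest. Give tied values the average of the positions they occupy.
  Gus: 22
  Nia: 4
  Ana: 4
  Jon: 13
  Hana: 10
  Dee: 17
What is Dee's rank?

2

Sorted (descending): 22, 17, 13, 10, 4, 4
The 2 values of 4 occupy positions 5–6 → average rank (5+6)/2 = 5.5.
Dee has value 17 → rank 2.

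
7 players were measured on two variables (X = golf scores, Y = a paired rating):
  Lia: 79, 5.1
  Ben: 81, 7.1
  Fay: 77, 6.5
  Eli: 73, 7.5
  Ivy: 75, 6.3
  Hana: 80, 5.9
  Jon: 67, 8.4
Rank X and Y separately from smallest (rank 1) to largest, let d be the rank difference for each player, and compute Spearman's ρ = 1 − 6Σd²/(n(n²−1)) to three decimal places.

-0.571

Ranks of variable 1: 5, 7, 4, 2, 3, 6, 1
Ranks of variable 2: 1, 5, 4, 6, 3, 2, 7
d = r₁ − r₂: 4, 2, 0, -4, 0, 4, -6
d²: 16, 4, 0, 16, 0, 16, 36; Σd² = 88
ρ = 1 − 6·88/(7·48) = 1 − 528/336 = -0.571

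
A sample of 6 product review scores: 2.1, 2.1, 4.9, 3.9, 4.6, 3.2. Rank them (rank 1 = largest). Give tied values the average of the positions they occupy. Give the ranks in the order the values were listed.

5.5, 5.5, 1, 3, 2, 4

Sorted (descending): 4.9, 4.6, 3.9, 3.2, 2.1, 2.1
The 2 values of 2.1 occupy positions 5–6 → average rank (5+6)/2 = 5.5.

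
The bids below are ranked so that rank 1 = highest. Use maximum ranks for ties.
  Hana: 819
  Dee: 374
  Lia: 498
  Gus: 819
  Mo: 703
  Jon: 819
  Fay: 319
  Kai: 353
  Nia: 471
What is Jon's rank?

Sorted (descending): 819, 819, 819, 703, 498, 471, 374, 353, 319
The 3 values of 819 occupy positions 1–3 → each gets rank 3.
Jon has value 819 → rank 3.

3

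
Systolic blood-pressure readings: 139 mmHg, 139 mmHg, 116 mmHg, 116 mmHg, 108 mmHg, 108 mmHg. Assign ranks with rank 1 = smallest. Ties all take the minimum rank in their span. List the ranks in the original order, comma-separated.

5, 5, 3, 3, 1, 1

Sorted (ascending): 108, 108, 116, 116, 139, 139
The 2 values of 108 occupy positions 1–2 → each gets rank 1.
The 2 values of 116 occupy positions 3–4 → each gets rank 3.
The 2 values of 139 occupy positions 5–6 → each gets rank 5.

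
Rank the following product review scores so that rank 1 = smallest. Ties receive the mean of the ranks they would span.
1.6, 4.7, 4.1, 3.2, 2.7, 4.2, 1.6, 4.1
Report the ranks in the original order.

Sorted (ascending): 1.6, 1.6, 2.7, 3.2, 4.1, 4.1, 4.2, 4.7
The 2 values of 1.6 occupy positions 1–2 → average rank (1+2)/2 = 1.5.
The 2 values of 4.1 occupy positions 5–6 → average rank (5+6)/2 = 5.5.

1.5, 8, 5.5, 4, 3, 7, 1.5, 5.5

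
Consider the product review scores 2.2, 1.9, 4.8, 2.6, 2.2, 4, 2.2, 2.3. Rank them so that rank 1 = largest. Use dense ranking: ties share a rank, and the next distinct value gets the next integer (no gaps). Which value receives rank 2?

Sorted (descending): 4.8, 4, 2.6, 2.3, 2.2, 2.2, 2.2, 1.9
The 3 values of 2.2 share dense rank 5.
Remaining distinct values take the next consecutive integers.
Rank 2 → value 4.

4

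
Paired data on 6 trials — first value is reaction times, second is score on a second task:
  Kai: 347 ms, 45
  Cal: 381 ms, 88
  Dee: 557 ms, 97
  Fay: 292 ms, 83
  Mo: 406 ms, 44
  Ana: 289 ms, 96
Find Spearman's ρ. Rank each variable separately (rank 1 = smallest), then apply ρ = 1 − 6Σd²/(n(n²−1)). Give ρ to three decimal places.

Ranks of variable 1: 3, 4, 6, 2, 5, 1
Ranks of variable 2: 2, 4, 6, 3, 1, 5
d = r₁ − r₂: 1, 0, 0, -1, 4, -4
d²: 1, 0, 0, 1, 16, 16; Σd² = 34
ρ = 1 − 6·34/(6·35) = 1 − 204/210 = 0.029

0.029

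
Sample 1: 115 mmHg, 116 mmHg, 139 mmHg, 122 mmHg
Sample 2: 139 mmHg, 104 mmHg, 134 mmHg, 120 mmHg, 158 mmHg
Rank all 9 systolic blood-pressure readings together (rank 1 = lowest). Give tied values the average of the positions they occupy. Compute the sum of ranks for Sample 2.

27.5

Sorted (ascending): 104, 115, 116, 120, 122, 134, 139, 139, 158
The 2 values of 139 occupy positions 7–8 → average rank (7+8)/2 = 7.5.
Sample 2 values → pooled ranks: 139→7.5, 104→1, 134→6, 120→4, 158→9
Rank sum = 7.5 + 1 + 6 + 4 + 9 = 27.5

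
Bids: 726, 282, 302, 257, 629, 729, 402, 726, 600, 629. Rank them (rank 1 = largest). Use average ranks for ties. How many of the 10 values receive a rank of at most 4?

Sorted (descending): 729, 726, 726, 629, 629, 600, 402, 302, 282, 257
The 2 values of 726 occupy positions 2–3 → average rank (2+3)/2 = 2.5.
The 2 values of 629 occupy positions 4–5 → average rank (4+5)/2 = 4.5.
Ranks ≤ 4: {1, 2.5, 2.5} → 3 values.

3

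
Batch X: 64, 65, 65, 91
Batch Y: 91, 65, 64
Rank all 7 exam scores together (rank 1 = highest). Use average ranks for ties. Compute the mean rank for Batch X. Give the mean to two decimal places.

Sorted (descending): 91, 91, 65, 65, 65, 64, 64
The 2 values of 91 occupy positions 1–2 → average rank (1+2)/2 = 1.5.
The 3 values of 65 occupy positions 3–5 → average rank 4.
The 2 values of 64 occupy positions 6–7 → average rank (6+7)/2 = 6.5.
Batch X values → pooled ranks: 64→6.5, 65→4, 65→4, 91→1.5
Mean rank = (6.5 + 4 + 4 + 1.5) / 4 = 4.00

4.00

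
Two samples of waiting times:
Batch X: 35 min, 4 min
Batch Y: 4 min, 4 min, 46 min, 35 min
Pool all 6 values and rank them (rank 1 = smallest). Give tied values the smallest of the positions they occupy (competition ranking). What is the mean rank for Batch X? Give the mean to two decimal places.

Sorted (ascending): 4, 4, 4, 35, 35, 46
The 3 values of 4 occupy positions 1–3 → each gets rank 1.
The 2 values of 35 occupy positions 4–5 → each gets rank 4.
Batch X values → pooled ranks: 35→4, 4→1
Mean rank = (4 + 1) / 2 = 2.50

2.50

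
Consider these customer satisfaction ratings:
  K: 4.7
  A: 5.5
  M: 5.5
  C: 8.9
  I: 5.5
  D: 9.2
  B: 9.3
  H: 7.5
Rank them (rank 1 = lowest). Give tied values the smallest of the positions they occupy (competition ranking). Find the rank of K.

1

Sorted (ascending): 4.7, 5.5, 5.5, 5.5, 7.5, 8.9, 9.2, 9.3
The 3 values of 5.5 occupy positions 2–4 → each gets rank 2.
K has value 4.7 → rank 1.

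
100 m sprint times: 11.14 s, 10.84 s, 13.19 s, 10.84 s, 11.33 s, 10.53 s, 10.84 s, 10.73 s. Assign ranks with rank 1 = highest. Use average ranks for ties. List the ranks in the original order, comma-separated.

Sorted (descending): 13.19, 11.33, 11.14, 10.84, 10.84, 10.84, 10.73, 10.53
The 3 values of 10.84 occupy positions 4–6 → average rank 5.

3, 5, 1, 5, 2, 8, 5, 7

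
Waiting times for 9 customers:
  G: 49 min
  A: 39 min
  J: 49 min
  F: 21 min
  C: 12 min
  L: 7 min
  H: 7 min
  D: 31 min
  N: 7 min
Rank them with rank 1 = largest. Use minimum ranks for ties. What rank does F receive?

Sorted (descending): 49, 49, 39, 31, 21, 12, 7, 7, 7
The 2 values of 49 occupy positions 1–2 → each gets rank 1.
The 3 values of 7 occupy positions 7–9 → each gets rank 7.
F has value 21 min → rank 5.

5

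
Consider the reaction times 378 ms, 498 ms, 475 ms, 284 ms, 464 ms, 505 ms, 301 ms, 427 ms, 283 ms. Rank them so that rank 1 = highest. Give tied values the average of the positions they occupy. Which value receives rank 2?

Sorted (descending): 505, 498, 475, 464, 427, 378, 301, 284, 283
No ties — each value takes its position as its rank.
Rank 2 → value 498.

498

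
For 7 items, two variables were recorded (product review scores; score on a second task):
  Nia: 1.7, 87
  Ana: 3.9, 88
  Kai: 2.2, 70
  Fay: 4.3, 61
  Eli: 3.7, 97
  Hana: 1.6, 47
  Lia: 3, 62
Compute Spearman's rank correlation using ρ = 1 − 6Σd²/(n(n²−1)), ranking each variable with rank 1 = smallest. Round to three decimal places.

0.286

Ranks of variable 1: 2, 6, 3, 7, 5, 1, 4
Ranks of variable 2: 5, 6, 4, 2, 7, 1, 3
d = r₁ − r₂: -3, 0, -1, 5, -2, 0, 1
d²: 9, 0, 1, 25, 4, 0, 1; Σd² = 40
ρ = 1 − 6·40/(7·48) = 1 − 240/336 = 0.286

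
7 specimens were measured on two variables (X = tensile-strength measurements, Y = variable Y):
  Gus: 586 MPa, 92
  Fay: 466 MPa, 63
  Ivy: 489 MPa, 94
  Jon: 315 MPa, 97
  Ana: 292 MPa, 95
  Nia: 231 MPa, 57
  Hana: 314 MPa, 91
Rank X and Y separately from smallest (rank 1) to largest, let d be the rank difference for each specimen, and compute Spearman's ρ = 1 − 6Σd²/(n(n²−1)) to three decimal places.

Ranks of variable 1: 7, 5, 6, 4, 2, 1, 3
Ranks of variable 2: 4, 2, 5, 7, 6, 1, 3
d = r₁ − r₂: 3, 3, 1, -3, -4, 0, 0
d²: 9, 9, 1, 9, 16, 0, 0; Σd² = 44
ρ = 1 − 6·44/(7·48) = 1 − 264/336 = 0.214

0.214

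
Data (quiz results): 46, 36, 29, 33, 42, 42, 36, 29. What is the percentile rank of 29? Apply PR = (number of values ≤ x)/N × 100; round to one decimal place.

N = 8.
Strictly below 29: 0. Equal to 29: 2.
PR = 2/8 × 100 = 25.0

25.0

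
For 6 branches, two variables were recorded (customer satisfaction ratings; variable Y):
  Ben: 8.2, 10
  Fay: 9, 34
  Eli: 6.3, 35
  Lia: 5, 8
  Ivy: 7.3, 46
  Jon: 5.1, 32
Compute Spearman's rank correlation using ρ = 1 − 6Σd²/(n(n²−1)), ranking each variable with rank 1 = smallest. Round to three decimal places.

0.371

Ranks of variable 1: 5, 6, 3, 1, 4, 2
Ranks of variable 2: 2, 4, 5, 1, 6, 3
d = r₁ − r₂: 3, 2, -2, 0, -2, -1
d²: 9, 4, 4, 0, 4, 1; Σd² = 22
ρ = 1 − 6·22/(6·35) = 1 − 132/210 = 0.371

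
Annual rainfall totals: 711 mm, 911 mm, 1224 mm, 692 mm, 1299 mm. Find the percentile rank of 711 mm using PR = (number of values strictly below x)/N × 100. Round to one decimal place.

N = 5.
Strictly below 711: 1. Equal to 711: 1.
PR = 1/5 × 100 = 20.0

20.0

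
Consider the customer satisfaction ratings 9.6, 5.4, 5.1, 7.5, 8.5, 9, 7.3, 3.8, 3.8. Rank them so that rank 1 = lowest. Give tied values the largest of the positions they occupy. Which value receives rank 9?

Sorted (ascending): 3.8, 3.8, 5.1, 5.4, 7.3, 7.5, 8.5, 9, 9.6
The 2 values of 3.8 occupy positions 1–2 → each gets rank 2.
Rank 9 → value 9.6.

9.6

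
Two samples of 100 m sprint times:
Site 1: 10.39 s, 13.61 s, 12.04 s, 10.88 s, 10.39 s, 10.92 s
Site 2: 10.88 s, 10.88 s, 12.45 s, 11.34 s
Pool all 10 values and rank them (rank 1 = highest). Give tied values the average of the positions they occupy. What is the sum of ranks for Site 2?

Sorted (descending): 13.61, 12.45, 12.04, 11.34, 10.92, 10.88, 10.88, 10.88, 10.39, 10.39
The 3 values of 10.88 occupy positions 6–8 → average rank 7.
The 2 values of 10.39 occupy positions 9–10 → average rank (9+10)/2 = 9.5.
Site 2 values → pooled ranks: 10.88→7, 10.88→7, 12.45→2, 11.34→4
Rank sum = 7 + 7 + 2 + 4 = 20

20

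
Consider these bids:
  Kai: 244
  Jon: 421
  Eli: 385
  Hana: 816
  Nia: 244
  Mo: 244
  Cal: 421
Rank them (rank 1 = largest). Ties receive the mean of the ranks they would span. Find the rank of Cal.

2.5

Sorted (descending): 816, 421, 421, 385, 244, 244, 244
The 2 values of 421 occupy positions 2–3 → average rank (2+3)/2 = 2.5.
The 3 values of 244 occupy positions 5–7 → average rank 6.
Cal has value 421 → rank 2.5.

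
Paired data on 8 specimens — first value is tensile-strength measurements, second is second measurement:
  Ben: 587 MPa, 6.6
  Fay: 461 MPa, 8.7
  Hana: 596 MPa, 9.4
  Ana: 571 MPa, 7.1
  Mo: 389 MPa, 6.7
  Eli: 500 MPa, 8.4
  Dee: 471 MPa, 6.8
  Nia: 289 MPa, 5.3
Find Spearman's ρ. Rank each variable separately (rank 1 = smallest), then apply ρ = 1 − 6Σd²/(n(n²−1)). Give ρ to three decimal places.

0.476

Ranks of variable 1: 7, 3, 8, 6, 2, 5, 4, 1
Ranks of variable 2: 2, 7, 8, 5, 3, 6, 4, 1
d = r₁ − r₂: 5, -4, 0, 1, -1, -1, 0, 0
d²: 25, 16, 0, 1, 1, 1, 0, 0; Σd² = 44
ρ = 1 − 6·44/(8·63) = 1 − 264/504 = 0.476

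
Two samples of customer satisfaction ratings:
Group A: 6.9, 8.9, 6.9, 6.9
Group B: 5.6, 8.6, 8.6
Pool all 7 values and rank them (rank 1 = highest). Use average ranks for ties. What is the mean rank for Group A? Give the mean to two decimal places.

Sorted (descending): 8.9, 8.6, 8.6, 6.9, 6.9, 6.9, 5.6
The 2 values of 8.6 occupy positions 2–3 → average rank (2+3)/2 = 2.5.
The 3 values of 6.9 occupy positions 4–6 → average rank 5.
Group A values → pooled ranks: 6.9→5, 8.9→1, 6.9→5, 6.9→5
Mean rank = (5 + 1 + 5 + 5) / 4 = 4.00

4.00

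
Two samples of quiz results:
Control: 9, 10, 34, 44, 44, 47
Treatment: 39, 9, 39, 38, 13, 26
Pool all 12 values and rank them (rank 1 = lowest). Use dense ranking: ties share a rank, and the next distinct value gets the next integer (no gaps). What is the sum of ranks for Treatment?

28

Sorted (ascending): 9, 9, 10, 13, 26, 34, 38, 39, 39, 44, 44, 47
The 2 values of 9 share dense rank 1.
The 2 values of 39 share dense rank 7.
The 2 values of 44 share dense rank 8.
Remaining distinct values take the next consecutive integers.
Treatment values → pooled ranks: 39→7, 9→1, 39→7, 38→6, 13→3, 26→4
Rank sum = 7 + 1 + 7 + 6 + 3 + 4 = 28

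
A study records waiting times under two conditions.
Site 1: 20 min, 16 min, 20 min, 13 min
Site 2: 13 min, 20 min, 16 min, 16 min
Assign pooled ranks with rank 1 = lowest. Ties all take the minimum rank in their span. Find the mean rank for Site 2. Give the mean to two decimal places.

Sorted (ascending): 13, 13, 16, 16, 16, 20, 20, 20
The 2 values of 13 occupy positions 1–2 → each gets rank 1.
The 3 values of 16 occupy positions 3–5 → each gets rank 3.
The 3 values of 20 occupy positions 6–8 → each gets rank 6.
Site 2 values → pooled ranks: 13→1, 20→6, 16→3, 16→3
Mean rank = (1 + 6 + 3 + 3) / 4 = 3.25

3.25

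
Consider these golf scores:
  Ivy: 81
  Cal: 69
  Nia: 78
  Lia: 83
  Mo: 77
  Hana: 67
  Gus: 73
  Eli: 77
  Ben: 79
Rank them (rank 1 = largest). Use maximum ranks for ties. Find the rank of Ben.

3

Sorted (descending): 83, 81, 79, 78, 77, 77, 73, 69, 67
The 2 values of 77 occupy positions 5–6 → each gets rank 6.
Ben has value 79 → rank 3.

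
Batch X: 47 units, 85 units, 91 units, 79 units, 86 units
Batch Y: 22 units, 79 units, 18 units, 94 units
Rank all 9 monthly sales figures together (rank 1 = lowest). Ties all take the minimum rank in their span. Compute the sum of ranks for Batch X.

28

Sorted (ascending): 18, 22, 47, 79, 79, 85, 86, 91, 94
The 2 values of 79 occupy positions 4–5 → each gets rank 4.
Batch X values → pooled ranks: 47→3, 85→6, 91→8, 79→4, 86→7
Rank sum = 3 + 6 + 8 + 4 + 7 = 28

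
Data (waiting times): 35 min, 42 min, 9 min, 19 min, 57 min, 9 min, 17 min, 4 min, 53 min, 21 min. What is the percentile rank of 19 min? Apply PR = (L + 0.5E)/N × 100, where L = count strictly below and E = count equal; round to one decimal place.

45.0

N = 10.
Strictly below 19: 4. Equal to 19: 1.
PR = (4 + 0.5·1)/10 × 100 = 45.0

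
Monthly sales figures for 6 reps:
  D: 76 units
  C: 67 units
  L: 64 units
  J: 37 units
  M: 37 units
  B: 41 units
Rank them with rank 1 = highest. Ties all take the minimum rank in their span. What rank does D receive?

1

Sorted (descending): 76, 67, 64, 41, 37, 37
The 2 values of 37 occupy positions 5–6 → each gets rank 5.
D has value 76 units → rank 1.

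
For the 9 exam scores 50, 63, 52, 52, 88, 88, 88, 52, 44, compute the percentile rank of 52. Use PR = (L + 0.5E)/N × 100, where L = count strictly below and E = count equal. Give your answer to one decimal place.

N = 9.
Strictly below 52: 2. Equal to 52: 3.
PR = (2 + 0.5·3)/9 × 100 = 38.9

38.9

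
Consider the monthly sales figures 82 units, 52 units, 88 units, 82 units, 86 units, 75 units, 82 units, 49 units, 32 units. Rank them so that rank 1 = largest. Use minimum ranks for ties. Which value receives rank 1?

Sorted (descending): 88, 86, 82, 82, 82, 75, 52, 49, 32
The 3 values of 82 occupy positions 3–5 → each gets rank 3.
Rank 1 → value 88.

88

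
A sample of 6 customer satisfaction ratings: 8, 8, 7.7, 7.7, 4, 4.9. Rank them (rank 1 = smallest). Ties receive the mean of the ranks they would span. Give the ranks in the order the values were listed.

Sorted (ascending): 4, 4.9, 7.7, 7.7, 8, 8
The 2 values of 7.7 occupy positions 3–4 → average rank (3+4)/2 = 3.5.
The 2 values of 8 occupy positions 5–6 → average rank (5+6)/2 = 5.5.

5.5, 5.5, 3.5, 3.5, 1, 2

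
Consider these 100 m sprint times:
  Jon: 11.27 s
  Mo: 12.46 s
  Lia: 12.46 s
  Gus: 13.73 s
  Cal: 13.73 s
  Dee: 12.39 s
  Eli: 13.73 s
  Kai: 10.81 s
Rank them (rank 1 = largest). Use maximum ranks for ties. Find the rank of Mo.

Sorted (descending): 13.73, 13.73, 13.73, 12.46, 12.46, 12.39, 11.27, 10.81
The 3 values of 13.73 occupy positions 1–3 → each gets rank 3.
The 2 values of 12.46 occupy positions 4–5 → each gets rank 5.
Mo has value 12.46 s → rank 5.

5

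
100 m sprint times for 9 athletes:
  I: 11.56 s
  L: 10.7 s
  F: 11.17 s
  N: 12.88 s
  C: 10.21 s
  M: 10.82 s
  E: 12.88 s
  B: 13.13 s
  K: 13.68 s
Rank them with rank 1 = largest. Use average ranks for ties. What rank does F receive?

Sorted (descending): 13.68, 13.13, 12.88, 12.88, 11.56, 11.17, 10.82, 10.7, 10.21
The 2 values of 12.88 occupy positions 3–4 → average rank (3+4)/2 = 3.5.
F has value 11.17 s → rank 6.

6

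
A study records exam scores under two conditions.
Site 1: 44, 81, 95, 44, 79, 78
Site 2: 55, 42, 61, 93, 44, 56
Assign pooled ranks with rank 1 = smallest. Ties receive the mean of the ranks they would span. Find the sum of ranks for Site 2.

Sorted (ascending): 42, 44, 44, 44, 55, 56, 61, 78, 79, 81, 93, 95
The 3 values of 44 occupy positions 2–4 → average rank 3.
Site 2 values → pooled ranks: 55→5, 42→1, 61→7, 93→11, 44→3, 56→6
Rank sum = 5 + 1 + 7 + 11 + 3 + 6 = 33

33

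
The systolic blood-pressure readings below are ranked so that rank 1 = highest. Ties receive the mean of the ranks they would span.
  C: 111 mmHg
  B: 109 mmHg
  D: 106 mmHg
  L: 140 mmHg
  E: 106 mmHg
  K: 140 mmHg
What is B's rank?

Sorted (descending): 140, 140, 111, 109, 106, 106
The 2 values of 140 occupy positions 1–2 → average rank (1+2)/2 = 1.5.
The 2 values of 106 occupy positions 5–6 → average rank (5+6)/2 = 5.5.
B has value 109 mmHg → rank 4.

4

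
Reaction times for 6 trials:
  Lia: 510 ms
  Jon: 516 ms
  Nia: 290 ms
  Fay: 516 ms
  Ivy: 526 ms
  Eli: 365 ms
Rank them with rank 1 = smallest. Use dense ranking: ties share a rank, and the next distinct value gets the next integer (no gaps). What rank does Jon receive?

Sorted (ascending): 290, 365, 510, 516, 516, 526
The 2 values of 516 share dense rank 4.
Remaining distinct values take the next consecutive integers.
Jon has value 516 ms → rank 4.

4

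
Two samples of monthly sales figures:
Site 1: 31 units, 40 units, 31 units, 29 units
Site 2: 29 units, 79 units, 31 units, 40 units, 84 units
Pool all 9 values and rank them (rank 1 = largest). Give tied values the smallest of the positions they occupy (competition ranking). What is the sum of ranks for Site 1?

21

Sorted (descending): 84, 79, 40, 40, 31, 31, 31, 29, 29
The 2 values of 40 occupy positions 3–4 → each gets rank 3.
The 3 values of 31 occupy positions 5–7 → each gets rank 5.
The 2 values of 29 occupy positions 8–9 → each gets rank 8.
Site 1 values → pooled ranks: 31→5, 40→3, 31→5, 29→8
Rank sum = 5 + 3 + 5 + 8 = 21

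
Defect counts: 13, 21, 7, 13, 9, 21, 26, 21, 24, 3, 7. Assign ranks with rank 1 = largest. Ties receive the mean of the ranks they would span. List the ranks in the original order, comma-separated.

Sorted (descending): 26, 24, 21, 21, 21, 13, 13, 9, 7, 7, 3
The 3 values of 21 occupy positions 3–5 → average rank 4.
The 2 values of 13 occupy positions 6–7 → average rank (6+7)/2 = 6.5.
The 2 values of 7 occupy positions 9–10 → average rank (9+10)/2 = 9.5.

6.5, 4, 9.5, 6.5, 8, 4, 1, 4, 2, 11, 9.5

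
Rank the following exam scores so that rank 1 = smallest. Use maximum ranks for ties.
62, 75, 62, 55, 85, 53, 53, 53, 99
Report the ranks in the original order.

Sorted (ascending): 53, 53, 53, 55, 62, 62, 75, 85, 99
The 3 values of 53 occupy positions 1–3 → each gets rank 3.
The 2 values of 62 occupy positions 5–6 → each gets rank 6.

6, 7, 6, 4, 8, 3, 3, 3, 9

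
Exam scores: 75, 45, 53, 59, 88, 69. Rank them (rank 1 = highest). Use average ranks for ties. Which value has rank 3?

69

Sorted (descending): 88, 75, 69, 59, 53, 45
No ties — each value takes its position as its rank.
Rank 3 → value 69.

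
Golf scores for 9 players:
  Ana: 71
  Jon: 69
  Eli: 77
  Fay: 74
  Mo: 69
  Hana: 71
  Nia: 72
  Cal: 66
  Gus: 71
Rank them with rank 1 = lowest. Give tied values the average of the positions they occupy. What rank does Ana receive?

5

Sorted (ascending): 66, 69, 69, 71, 71, 71, 72, 74, 77
The 2 values of 69 occupy positions 2–3 → average rank (2+3)/2 = 2.5.
The 3 values of 71 occupy positions 4–6 → average rank 5.
Ana has value 71 → rank 5.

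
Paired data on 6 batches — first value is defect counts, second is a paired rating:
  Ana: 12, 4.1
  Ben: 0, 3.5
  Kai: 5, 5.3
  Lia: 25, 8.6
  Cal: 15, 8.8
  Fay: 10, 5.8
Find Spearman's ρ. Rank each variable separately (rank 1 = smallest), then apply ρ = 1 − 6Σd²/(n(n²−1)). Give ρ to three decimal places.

0.771

Ranks of variable 1: 4, 1, 2, 6, 5, 3
Ranks of variable 2: 2, 1, 3, 5, 6, 4
d = r₁ − r₂: 2, 0, -1, 1, -1, -1
d²: 4, 0, 1, 1, 1, 1; Σd² = 8
ρ = 1 − 6·8/(6·35) = 1 − 48/210 = 0.771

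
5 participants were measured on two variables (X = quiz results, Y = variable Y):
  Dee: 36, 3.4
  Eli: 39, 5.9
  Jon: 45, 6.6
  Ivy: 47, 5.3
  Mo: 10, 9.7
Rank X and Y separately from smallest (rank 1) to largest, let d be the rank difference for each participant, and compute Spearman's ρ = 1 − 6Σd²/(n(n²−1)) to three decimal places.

Ranks of variable 1: 2, 3, 4, 5, 1
Ranks of variable 2: 1, 3, 4, 2, 5
d = r₁ − r₂: 1, 0, 0, 3, -4
d²: 1, 0, 0, 9, 16; Σd² = 26
ρ = 1 − 6·26/(5·24) = 1 − 156/120 = -0.300

-0.300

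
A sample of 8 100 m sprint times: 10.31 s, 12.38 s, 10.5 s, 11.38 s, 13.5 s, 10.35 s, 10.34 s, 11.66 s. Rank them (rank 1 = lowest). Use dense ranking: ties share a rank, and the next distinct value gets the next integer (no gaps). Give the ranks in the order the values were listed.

Sorted (ascending): 10.31, 10.34, 10.35, 10.5, 11.38, 11.66, 12.38, 13.5
No ties — each value takes its position as its rank.

1, 7, 4, 5, 8, 3, 2, 6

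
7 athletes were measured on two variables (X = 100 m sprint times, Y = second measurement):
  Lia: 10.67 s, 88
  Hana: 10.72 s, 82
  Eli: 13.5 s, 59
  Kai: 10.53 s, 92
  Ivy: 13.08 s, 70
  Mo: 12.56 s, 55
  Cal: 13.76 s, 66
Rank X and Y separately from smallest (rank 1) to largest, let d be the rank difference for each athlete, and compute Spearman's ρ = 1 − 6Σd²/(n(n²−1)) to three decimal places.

-0.750

Ranks of variable 1: 2, 3, 6, 1, 5, 4, 7
Ranks of variable 2: 6, 5, 2, 7, 4, 1, 3
d = r₁ − r₂: -4, -2, 4, -6, 1, 3, 4
d²: 16, 4, 16, 36, 1, 9, 16; Σd² = 98
ρ = 1 − 6·98/(7·48) = 1 − 588/336 = -0.750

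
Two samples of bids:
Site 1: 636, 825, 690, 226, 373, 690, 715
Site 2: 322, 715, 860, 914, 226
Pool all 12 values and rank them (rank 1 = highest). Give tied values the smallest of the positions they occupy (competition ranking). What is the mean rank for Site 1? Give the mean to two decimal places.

Sorted (descending): 914, 860, 825, 715, 715, 690, 690, 636, 373, 322, 226, 226
The 2 values of 715 occupy positions 4–5 → each gets rank 4.
The 2 values of 690 occupy positions 6–7 → each gets rank 6.
The 2 values of 226 occupy positions 11–12 → each gets rank 11.
Site 1 values → pooled ranks: 636→8, 825→3, 690→6, 226→11, 373→9, 690→6, 715→4
Mean rank = (8 + 3 + 6 + 11 + 9 + 6 + 4) / 7 = 6.71

6.71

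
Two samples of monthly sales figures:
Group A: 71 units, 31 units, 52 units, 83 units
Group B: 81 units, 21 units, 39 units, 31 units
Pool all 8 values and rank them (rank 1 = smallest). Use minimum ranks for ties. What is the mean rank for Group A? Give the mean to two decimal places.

5.25

Sorted (ascending): 21, 31, 31, 39, 52, 71, 81, 83
The 2 values of 31 occupy positions 2–3 → each gets rank 2.
Group A values → pooled ranks: 71→6, 31→2, 52→5, 83→8
Mean rank = (6 + 2 + 5 + 8) / 4 = 5.25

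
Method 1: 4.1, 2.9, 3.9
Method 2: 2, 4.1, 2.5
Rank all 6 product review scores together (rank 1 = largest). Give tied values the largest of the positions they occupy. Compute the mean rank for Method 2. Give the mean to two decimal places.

4.33

Sorted (descending): 4.1, 4.1, 3.9, 2.9, 2.5, 2
The 2 values of 4.1 occupy positions 1–2 → each gets rank 2.
Method 2 values → pooled ranks: 2→6, 4.1→2, 2.5→5
Mean rank = (6 + 2 + 5) / 3 = 4.33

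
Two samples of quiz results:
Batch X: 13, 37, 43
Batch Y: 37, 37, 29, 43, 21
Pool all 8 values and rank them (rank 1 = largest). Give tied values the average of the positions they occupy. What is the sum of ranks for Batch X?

13.5

Sorted (descending): 43, 43, 37, 37, 37, 29, 21, 13
The 2 values of 43 occupy positions 1–2 → average rank (1+2)/2 = 1.5.
The 3 values of 37 occupy positions 3–5 → average rank 4.
Batch X values → pooled ranks: 13→8, 37→4, 43→1.5
Rank sum = 8 + 4 + 1.5 = 13.5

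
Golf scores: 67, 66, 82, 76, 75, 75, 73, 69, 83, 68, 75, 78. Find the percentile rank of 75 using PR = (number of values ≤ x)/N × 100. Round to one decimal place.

66.7

N = 12.
Strictly below 75: 5. Equal to 75: 3.
PR = 8/12 × 100 = 66.7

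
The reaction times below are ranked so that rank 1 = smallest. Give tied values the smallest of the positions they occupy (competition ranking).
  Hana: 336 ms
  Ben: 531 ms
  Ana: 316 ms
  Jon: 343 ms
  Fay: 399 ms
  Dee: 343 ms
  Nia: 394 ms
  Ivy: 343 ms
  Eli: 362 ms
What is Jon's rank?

Sorted (ascending): 316, 336, 343, 343, 343, 362, 394, 399, 531
The 3 values of 343 occupy positions 3–5 → each gets rank 3.
Jon has value 343 ms → rank 3.

3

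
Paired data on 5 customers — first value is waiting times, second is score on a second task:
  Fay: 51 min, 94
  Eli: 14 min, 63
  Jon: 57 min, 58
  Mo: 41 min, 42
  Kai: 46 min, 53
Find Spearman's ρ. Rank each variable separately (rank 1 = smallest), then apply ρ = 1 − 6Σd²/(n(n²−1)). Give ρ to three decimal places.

Ranks of variable 1: 4, 1, 5, 2, 3
Ranks of variable 2: 5, 4, 3, 1, 2
d = r₁ − r₂: -1, -3, 2, 1, 1
d²: 1, 9, 4, 1, 1; Σd² = 16
ρ = 1 − 6·16/(5·24) = 1 − 96/120 = 0.200

0.200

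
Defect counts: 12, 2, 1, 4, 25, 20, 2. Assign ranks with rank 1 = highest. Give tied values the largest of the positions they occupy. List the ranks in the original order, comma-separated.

3, 6, 7, 4, 1, 2, 6

Sorted (descending): 25, 20, 12, 4, 2, 2, 1
The 2 values of 2 occupy positions 5–6 → each gets rank 6.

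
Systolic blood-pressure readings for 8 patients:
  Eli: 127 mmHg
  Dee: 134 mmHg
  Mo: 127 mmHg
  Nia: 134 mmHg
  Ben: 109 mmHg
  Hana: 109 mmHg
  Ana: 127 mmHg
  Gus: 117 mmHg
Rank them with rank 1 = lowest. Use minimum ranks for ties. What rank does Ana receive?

Sorted (ascending): 109, 109, 117, 127, 127, 127, 134, 134
The 2 values of 109 occupy positions 1–2 → each gets rank 1.
The 3 values of 127 occupy positions 4–6 → each gets rank 4.
The 2 values of 134 occupy positions 7–8 → each gets rank 7.
Ana has value 127 mmHg → rank 4.

4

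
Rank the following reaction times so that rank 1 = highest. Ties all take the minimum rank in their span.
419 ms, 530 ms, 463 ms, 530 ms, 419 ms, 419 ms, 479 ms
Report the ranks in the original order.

Sorted (descending): 530, 530, 479, 463, 419, 419, 419
The 2 values of 530 occupy positions 1–2 → each gets rank 1.
The 3 values of 419 occupy positions 5–7 → each gets rank 5.

5, 1, 4, 1, 5, 5, 3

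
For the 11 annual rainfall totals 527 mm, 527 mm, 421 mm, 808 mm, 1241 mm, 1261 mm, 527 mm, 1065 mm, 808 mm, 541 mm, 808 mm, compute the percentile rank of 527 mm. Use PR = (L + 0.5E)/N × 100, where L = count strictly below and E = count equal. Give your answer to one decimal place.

N = 11.
Strictly below 527: 1. Equal to 527: 3.
PR = (1 + 0.5·3)/11 × 100 = 22.7

22.7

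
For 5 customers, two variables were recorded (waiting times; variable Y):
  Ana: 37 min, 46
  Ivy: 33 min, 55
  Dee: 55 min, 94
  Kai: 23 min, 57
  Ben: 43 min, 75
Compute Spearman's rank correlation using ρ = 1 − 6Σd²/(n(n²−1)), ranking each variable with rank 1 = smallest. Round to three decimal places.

Ranks of variable 1: 3, 2, 5, 1, 4
Ranks of variable 2: 1, 2, 5, 3, 4
d = r₁ − r₂: 2, 0, 0, -2, 0
d²: 4, 0, 0, 4, 0; Σd² = 8
ρ = 1 − 6·8/(5·24) = 1 − 48/120 = 0.600

0.600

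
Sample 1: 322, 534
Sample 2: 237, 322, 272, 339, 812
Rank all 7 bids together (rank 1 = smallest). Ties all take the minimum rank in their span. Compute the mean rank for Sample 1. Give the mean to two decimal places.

4.50

Sorted (ascending): 237, 272, 322, 322, 339, 534, 812
The 2 values of 322 occupy positions 3–4 → each gets rank 3.
Sample 1 values → pooled ranks: 322→3, 534→6
Mean rank = (3 + 6) / 2 = 4.50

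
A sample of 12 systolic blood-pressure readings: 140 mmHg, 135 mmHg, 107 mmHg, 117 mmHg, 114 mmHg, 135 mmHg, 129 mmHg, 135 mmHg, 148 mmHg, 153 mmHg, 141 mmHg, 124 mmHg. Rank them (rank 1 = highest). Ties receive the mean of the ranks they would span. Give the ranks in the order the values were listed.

Sorted (descending): 153, 148, 141, 140, 135, 135, 135, 129, 124, 117, 114, 107
The 3 values of 135 occupy positions 5–7 → average rank 6.

4, 6, 12, 10, 11, 6, 8, 6, 2, 1, 3, 9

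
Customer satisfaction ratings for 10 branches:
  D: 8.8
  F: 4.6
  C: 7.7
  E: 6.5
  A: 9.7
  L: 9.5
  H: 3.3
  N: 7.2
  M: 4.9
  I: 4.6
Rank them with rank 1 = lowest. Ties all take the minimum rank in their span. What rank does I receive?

Sorted (ascending): 3.3, 4.6, 4.6, 4.9, 6.5, 7.2, 7.7, 8.8, 9.5, 9.7
The 2 values of 4.6 occupy positions 2–3 → each gets rank 2.
I has value 4.6 → rank 2.

2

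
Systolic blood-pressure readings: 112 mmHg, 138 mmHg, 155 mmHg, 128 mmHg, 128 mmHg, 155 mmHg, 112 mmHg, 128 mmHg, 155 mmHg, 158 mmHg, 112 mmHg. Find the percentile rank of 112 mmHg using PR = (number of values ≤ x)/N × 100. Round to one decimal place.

N = 11.
Strictly below 112: 0. Equal to 112: 3.
PR = 3/11 × 100 = 27.3

27.3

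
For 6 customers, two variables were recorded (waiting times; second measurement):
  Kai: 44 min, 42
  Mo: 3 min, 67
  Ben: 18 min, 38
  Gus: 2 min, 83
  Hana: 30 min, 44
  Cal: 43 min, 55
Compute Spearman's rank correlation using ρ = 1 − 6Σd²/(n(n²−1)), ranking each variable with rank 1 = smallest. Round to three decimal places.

Ranks of variable 1: 6, 2, 3, 1, 4, 5
Ranks of variable 2: 2, 5, 1, 6, 3, 4
d = r₁ − r₂: 4, -3, 2, -5, 1, 1
d²: 16, 9, 4, 25, 1, 1; Σd² = 56
ρ = 1 − 6·56/(6·35) = 1 − 336/210 = -0.600

-0.600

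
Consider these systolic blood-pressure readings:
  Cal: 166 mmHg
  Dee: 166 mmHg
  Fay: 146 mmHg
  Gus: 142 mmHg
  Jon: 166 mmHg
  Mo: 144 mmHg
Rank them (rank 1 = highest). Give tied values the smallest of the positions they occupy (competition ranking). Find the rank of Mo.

Sorted (descending): 166, 166, 166, 146, 144, 142
The 3 values of 166 occupy positions 1–3 → each gets rank 1.
Mo has value 144 mmHg → rank 5.

5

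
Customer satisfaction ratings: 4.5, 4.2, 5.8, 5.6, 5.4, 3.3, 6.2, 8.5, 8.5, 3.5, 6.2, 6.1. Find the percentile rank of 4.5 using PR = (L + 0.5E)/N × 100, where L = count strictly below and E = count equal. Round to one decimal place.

N = 12.
Strictly below 4.5: 3. Equal to 4.5: 1.
PR = (3 + 0.5·1)/12 × 100 = 29.2

29.2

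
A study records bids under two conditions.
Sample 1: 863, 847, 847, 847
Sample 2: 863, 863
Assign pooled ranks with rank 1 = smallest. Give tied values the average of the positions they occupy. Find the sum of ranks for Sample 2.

Sorted (ascending): 847, 847, 847, 863, 863, 863
The 3 values of 847 occupy positions 1–3 → average rank 2.
The 3 values of 863 occupy positions 4–6 → average rank 5.
Sample 2 values → pooled ranks: 863→5, 863→5
Rank sum = 5 + 5 = 10

10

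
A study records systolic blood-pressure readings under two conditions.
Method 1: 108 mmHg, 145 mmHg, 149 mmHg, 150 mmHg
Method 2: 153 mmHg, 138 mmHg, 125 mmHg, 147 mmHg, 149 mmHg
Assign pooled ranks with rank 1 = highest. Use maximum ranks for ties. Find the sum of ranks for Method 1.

21

Sorted (descending): 153, 150, 149, 149, 147, 145, 138, 125, 108
The 2 values of 149 occupy positions 3–4 → each gets rank 4.
Method 1 values → pooled ranks: 108→9, 145→6, 149→4, 150→2
Rank sum = 9 + 6 + 4 + 2 = 21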